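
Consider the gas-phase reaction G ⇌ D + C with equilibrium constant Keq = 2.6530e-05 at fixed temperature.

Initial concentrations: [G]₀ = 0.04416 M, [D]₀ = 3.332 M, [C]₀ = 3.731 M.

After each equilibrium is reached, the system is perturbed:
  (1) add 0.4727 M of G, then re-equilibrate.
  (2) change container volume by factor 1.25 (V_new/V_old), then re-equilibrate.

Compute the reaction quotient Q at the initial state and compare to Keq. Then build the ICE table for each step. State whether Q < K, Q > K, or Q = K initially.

Q₀ = 281.5; Q > K (proceeds reverse)

Q₀ = 281.5 vs Keq = 2.6530e-05 ⇒ Q>K, reverse
Step 1:
                   G          D          C
  init       0.04416      3.332      3.731
  Δ            3.332     -3.332     -3.332
  eq           3.376 2.2434e-04     0.3992
  solve Keq expr → x = -3.332; check Q = 2.6530e-05
Then add 0.4727 M of G.
Step 2:
                   G          D          C
  init         3.849 2.2434e-04     0.3992
  Δ       -3.1391e-05 3.1391e-05 3.1391e-05
  eq           3.849 2.5573e-04     0.3993
  solve Keq expr → x = 3.1391e-05; check Q = 2.6530e-05
Then change container volume by factor 1.25 (V_new/V_old).
Step 3:
                   G          D          C
  init         3.079 2.0459e-04     0.3194
  Δ       -5.1102e-05 5.1102e-05 5.1102e-05
  eq           3.079 2.5569e-04     0.3195
  solve Keq expr → x = 5.1102e-05; check Q = 2.6530e-05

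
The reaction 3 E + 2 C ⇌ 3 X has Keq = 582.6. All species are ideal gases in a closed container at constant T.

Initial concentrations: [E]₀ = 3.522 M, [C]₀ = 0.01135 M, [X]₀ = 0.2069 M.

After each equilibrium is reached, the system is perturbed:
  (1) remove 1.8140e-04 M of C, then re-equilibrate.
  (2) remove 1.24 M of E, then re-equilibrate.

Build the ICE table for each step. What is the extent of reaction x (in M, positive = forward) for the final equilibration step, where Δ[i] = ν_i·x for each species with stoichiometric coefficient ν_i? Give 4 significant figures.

Q₀ = 1.574 vs Keq = 582.6 ⇒ Q<K, forward
Step 1:
                    E           C           X
  init          3.522     0.01135      0.2069
  Δ          -0.01603    -0.01069     0.01603
  eq            3.506  6.6428e-04      0.2229
  solve Keq expr → x = 0.005343; check Q = 582.6
Then remove 1.8140e-04 M of C.
Step 2:
                    E           C           X
  init          3.506  4.8288e-04      0.2229
  Δ        2.7017e-04  1.8012e-04 -2.7017e-04
  eq            3.506  6.6300e-04      0.2227
  solve Keq expr → x = -9.0058e-05; check Q = 582.6
Then remove 1.24 M of E.
Step 3:
                    E           C           X
  init          2.266  6.6300e-04      0.2227
  Δ        9.0653e-04  6.0435e-04 -9.0653e-04
  eq            2.267    0.001267      0.2218
  solve Keq expr → x = -3.0218e-04; check Q = 582.6

x = -3.0218e-04 M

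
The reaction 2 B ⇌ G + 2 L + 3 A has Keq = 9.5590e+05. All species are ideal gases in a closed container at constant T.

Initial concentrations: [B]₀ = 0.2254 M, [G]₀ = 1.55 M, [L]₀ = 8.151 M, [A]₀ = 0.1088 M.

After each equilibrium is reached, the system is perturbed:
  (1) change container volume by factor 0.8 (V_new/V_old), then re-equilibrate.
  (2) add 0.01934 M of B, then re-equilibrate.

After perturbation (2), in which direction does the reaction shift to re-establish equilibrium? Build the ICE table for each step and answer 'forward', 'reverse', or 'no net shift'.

Direction: forward

Q₀ = 2.611 vs Keq = 9.5590e+05 ⇒ Q<K, forward
Step 1:
                    B           G           L           A
  I            0.2254        1.55       8.151      0.1088
  C           -0.2222      0.1111      0.2222      0.3332
  E          0.003244       1.661       8.373       0.442
  solve Keq expr → x = 0.1111; check Q = 9.5590e+05
Then change container volume by factor 0.8 (V_new/V_old).
Step 2:
                    B           G           L           A
  I          0.004055       2.076       10.47      0.5525
  C          0.002221    -0.00111   -0.002221   -0.003331
  E          0.006275       2.075       10.46      0.5492
  solve Keq expr → x = -0.00111; check Q = 9.5590e+05
Then add 0.01934 M of B.
Step 3:
                    B           G           L           A
  I           0.02562       2.075       10.46      0.5492
  C          -0.01882    0.009411     0.01882     0.02823
  E          0.006793       2.085       10.48      0.5774
  solve Keq expr → x = 0.009411; check Q = 9.5590e+05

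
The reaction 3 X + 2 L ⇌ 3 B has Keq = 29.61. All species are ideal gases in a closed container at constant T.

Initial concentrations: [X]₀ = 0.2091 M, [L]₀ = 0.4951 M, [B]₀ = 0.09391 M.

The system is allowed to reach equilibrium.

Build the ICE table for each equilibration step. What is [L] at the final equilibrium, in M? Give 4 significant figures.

[L]_eq = 0.4289 M

Q₀ = 0.3696 vs Keq = 29.61 ⇒ Q<K, forward
Step 1:
                    X           L           B
  init         0.2091      0.4951     0.09391
  Δ          -0.09929     -0.0662     0.09929
  eq           0.1098      0.4289      0.1932
  solve Keq expr → x = 0.0331; check Q = 29.61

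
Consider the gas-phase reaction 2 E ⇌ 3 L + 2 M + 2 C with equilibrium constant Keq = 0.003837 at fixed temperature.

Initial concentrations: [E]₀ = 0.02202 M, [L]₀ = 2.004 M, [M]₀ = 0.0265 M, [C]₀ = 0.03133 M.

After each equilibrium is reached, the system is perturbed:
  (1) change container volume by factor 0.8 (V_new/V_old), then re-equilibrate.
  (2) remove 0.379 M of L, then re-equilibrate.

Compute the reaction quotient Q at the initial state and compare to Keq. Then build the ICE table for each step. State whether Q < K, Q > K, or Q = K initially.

Q₀ = 0.01144 vs Keq = 0.003837 ⇒ Q>K, reverse
Step 1:
                    E           L           M           C
  I           0.02202       2.004      0.0265     0.03133
  C          0.004616   -0.006924   -0.004616   -0.004616
  E           0.02664       1.997     0.02188     0.02671
  solve Keq expr → x = -0.002308; check Q = 0.003837
Then change container volume by factor 0.8 (V_new/V_old).
Step 2:
                    E           L           M           C
  I           0.03329       2.496     0.02736     0.03339
  C          0.005459   -0.008189   -0.005459   -0.005459
  E           0.03875       2.488      0.0219     0.02793
  solve Keq expr → x = -0.00273; check Q = 0.003837
Then remove 0.379 M of L.
Step 3:
                    E           L           M           C
  I           0.03875       2.109      0.0219     0.02793
  C         -0.002351    0.003526    0.002351    0.002351
  E            0.0364       2.113     0.02425     0.03028
  solve Keq expr → x = 0.001175; check Q = 0.003837

Q₀ = 0.01144; Q > K (proceeds reverse)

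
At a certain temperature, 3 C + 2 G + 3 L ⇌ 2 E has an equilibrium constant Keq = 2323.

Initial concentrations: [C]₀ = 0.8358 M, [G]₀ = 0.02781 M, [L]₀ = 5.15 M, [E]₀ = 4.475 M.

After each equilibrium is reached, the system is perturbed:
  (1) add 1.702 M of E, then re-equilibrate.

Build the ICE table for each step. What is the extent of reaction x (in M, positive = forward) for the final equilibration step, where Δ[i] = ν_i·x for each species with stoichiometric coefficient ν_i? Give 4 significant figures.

Q₀ = 324.7 vs Keq = 2323 ⇒ Q<K, forward
Step 1:
                  C         G         L         E
  I          0.8358   0.02781      5.15     4.475
  C         -0.0252   -0.0168   -0.0252    0.0168
  E          0.8106   0.01101     5.125     4.492
  solve Keq expr → x = 0.008401; check Q = 2323
Then add 1.702 M of E.
Step 2:
                  C         G         L         E
  I          0.8106   0.01101     5.125     6.194
  C        0.005954  0.003969  0.005954 -0.003969
  E          0.8165   0.01498     5.131      6.19
  solve Keq expr → x = -0.001985; check Q = 2323

x = -0.001985 M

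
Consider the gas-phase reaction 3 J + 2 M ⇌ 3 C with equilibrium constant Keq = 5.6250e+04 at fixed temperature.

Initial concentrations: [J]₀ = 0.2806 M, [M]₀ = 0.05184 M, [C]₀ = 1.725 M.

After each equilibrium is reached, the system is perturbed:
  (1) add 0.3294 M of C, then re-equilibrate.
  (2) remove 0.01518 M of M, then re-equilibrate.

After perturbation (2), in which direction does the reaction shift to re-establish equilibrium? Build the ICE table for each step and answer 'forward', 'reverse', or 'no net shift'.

Q₀ = 8.6452e+04 vs Keq = 5.6250e+04 ⇒ Q>K, reverse
Step 1:
                   J          M          C
  Initial     0.2806    0.05184      1.725
  Change     0.01189   0.007926   -0.01189
  Equil       0.2925    0.05977      1.713
  solve Keq expr → x = -0.003963; check Q = 5.6250e+04
Then add 0.3294 M of C.
Step 2:
                   J          M          C
  Initial     0.2925    0.05977      2.043
  Change     0.01653    0.01102   -0.01653
  Equil        0.309    0.07078      2.026
  solve Keq expr → x = -0.005508; check Q = 5.6250e+04
Then remove 0.01518 M of M.
Step 3:
                   J          M          C
  Initial      0.309     0.0556      2.026
  Change      0.0146   0.009732    -0.0146
  Equil       0.3236    0.06533      2.011
  solve Keq expr → x = -0.004866; check Q = 5.6250e+04

Direction: reverse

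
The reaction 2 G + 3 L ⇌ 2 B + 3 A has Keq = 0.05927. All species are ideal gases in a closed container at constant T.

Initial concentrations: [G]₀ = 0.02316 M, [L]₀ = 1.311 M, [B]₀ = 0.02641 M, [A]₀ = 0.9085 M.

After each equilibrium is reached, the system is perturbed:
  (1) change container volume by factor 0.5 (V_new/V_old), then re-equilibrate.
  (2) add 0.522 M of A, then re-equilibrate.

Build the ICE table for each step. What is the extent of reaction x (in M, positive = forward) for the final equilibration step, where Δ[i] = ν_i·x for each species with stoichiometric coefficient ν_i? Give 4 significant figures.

x = -0.003618 M

Q₀ = 0.4327 vs Keq = 0.05927 ⇒ Q>K, reverse
Step 1:
                    G           L           B           A
  init        0.02316       1.311     0.02641      0.9085
  Δ           0.01121     0.01681    -0.01121    -0.01681
  eq          0.03437       1.328      0.0152      0.8917
  solve Keq expr → x = -0.005603; check Q = 0.05927
Then change container volume by factor 0.5 (V_new/V_old).
Step 2:
                    G           L           B           A
  init        0.06873       2.656     0.03041       1.783
  Δ                 0           0           0           0
  eq          0.06873       2.656     0.03041       1.783
  solve Keq expr → x = 0; check Q = 0.05927
Then add 0.522 M of A.
Step 3:
                    G           L           B           A
  init        0.06873       2.656     0.03041       2.305
  Δ          0.007237     0.01085   -0.007237    -0.01085
  eq          0.07597       2.666     0.02317       2.295
  solve Keq expr → x = -0.003618; check Q = 0.05927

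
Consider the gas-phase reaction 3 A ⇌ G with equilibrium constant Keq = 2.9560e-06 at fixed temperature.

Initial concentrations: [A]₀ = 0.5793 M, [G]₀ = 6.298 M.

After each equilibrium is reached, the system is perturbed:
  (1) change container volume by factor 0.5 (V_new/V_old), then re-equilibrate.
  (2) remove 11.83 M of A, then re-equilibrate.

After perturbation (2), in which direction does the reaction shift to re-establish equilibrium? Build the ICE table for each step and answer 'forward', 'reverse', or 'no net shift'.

Direction: reverse

Q₀ = 32.4 vs Keq = 2.9560e-06 ⇒ Q>K, reverse
Step 1:
                   A          G
  I           0.5793      6.298
  C            18.83     -6.276
  E            19.41    0.02161
  solve Keq expr → x = -6.276; check Q = 2.9560e-06
Then change container volume by factor 0.5 (V_new/V_old).
Step 2:
                   A          G
  I            38.82    0.04322
  C          -0.3741     0.1247
  E            38.44     0.1679
  solve Keq expr → x = 0.1247; check Q = 2.9560e-06
Then remove 11.83 M of A.
Step 3:
                   A          G
  I            26.61     0.1679
  C           0.3304    -0.1101
  E            26.94    0.05782
  solve Keq expr → x = -0.1101; check Q = 2.9560e-06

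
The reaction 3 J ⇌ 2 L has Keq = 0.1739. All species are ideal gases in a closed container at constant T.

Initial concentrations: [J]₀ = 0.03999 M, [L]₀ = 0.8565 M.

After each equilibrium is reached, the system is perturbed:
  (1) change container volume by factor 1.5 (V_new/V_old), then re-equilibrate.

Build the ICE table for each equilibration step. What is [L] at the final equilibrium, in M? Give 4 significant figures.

Q₀ = 1.1471e+04 vs Keq = 0.1739 ⇒ Q>K, reverse
Step 1:
                   J          L
  I          0.03999     0.8565
  C           0.8017    -0.5345
  E           0.8417      0.322
  solve Keq expr → x = -0.2672; check Q = 0.1739
Then change container volume by factor 1.5 (V_new/V_old).
Step 2:
                   J          L
  I           0.5611     0.2147
  C          0.03449   -0.02299
  E           0.5956     0.1917
  solve Keq expr → x = -0.0115; check Q = 0.1739

[L]_eq = 0.1917 M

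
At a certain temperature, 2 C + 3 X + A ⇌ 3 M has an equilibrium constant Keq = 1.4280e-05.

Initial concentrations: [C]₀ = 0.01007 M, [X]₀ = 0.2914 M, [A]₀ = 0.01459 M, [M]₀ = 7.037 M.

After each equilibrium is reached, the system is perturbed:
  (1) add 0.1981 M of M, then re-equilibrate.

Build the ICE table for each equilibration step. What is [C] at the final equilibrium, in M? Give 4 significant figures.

Q₀ = 9.5187e+09 vs Keq = 1.4280e-05 ⇒ Q>K, reverse
Step 1:
                    C           X           A           M
  init        0.01007      0.2914     0.01459       7.037
  Δ             4.315       6.473       2.158      -6.473
  eq            4.325       6.764       2.172      0.5642
  solve Keq expr → x = -2.158; check Q = 1.4280e-05
Then add 0.1981 M of M.
Step 2:
                    C           X           A           M
  init          4.325       6.764       2.172      0.7623
  Δ            0.1126       0.169     0.05632      -0.169
  eq            4.438       6.933       2.229      0.5933
  solve Keq expr → x = -0.05632; check Q = 1.4280e-05

[C]_eq = 4.438 M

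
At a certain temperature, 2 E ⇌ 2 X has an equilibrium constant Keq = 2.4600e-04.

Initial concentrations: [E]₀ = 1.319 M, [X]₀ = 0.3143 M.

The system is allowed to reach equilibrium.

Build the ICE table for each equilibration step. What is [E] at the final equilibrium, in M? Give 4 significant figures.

Q₀ = 0.05678 vs Keq = 2.4600e-04 ⇒ Q>K, reverse
Step 1:
                   E          X
  I            1.319     0.3143
  C           0.2891    -0.2891
  E            1.608    0.02522
  solve Keq expr → x = -0.1445; check Q = 2.4600e-04

[E]_eq = 1.608 M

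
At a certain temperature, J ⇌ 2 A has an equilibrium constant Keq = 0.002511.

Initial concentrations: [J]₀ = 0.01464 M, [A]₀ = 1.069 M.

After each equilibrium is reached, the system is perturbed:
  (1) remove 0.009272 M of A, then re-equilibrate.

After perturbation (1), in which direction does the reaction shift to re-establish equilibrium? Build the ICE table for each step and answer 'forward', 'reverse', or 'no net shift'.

Direction: forward

Q₀ = 78.06 vs Keq = 0.002511 ⇒ Q>K, reverse
Step 1:
                   J          A
  init       0.01464      1.069
  Δ           0.5162     -1.032
  eq          0.5309    0.03651
  solve Keq expr → x = -0.5162; check Q = 0.002511
Then remove 0.009272 M of A.
Step 2:
                   J          A
  init        0.5309    0.02724
  Δ        -0.004557   0.009115
  eq          0.5263    0.03635
  solve Keq expr → x = 0.004557; check Q = 0.002511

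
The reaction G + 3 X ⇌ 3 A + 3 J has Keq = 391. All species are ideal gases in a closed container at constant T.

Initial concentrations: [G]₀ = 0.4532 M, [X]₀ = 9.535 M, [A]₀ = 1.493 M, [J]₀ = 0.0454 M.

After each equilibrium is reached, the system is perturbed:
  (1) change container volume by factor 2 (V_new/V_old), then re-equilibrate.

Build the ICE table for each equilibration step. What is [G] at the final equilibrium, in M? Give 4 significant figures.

[G]_eq = 3.7637e-05 M

Q₀ = 7.9267e-07 vs Keq = 391 ⇒ Q<K, forward
Step 1:
                   G          X          A          J
  I           0.4532      9.535      1.493     0.0454
  C          -0.4529     -1.359      1.359      1.359
  E       3.0037e-04      8.176      2.852      1.404
  solve Keq expr → x = 0.4529; check Q = 391
Then change container volume by factor 2 (V_new/V_old).
Step 2:
                   G          X          A          J
  I       1.5019e-04      4.088      1.426      0.702
  C       -1.1255e-04 -3.3765e-04 3.3765e-04 3.3765e-04
  E       3.7637e-05      4.088      1.426     0.7024
  solve Keq expr → x = 1.1255e-04; check Q = 391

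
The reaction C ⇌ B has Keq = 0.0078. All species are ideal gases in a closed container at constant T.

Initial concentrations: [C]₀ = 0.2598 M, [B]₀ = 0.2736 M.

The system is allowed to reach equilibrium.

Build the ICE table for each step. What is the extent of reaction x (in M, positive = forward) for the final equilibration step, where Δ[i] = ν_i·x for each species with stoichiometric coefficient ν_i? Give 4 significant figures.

Q₀ = 1.053 vs Keq = 0.0078 ⇒ Q>K, reverse
Step 1:
                   C          B
  I           0.2598     0.2736
  C           0.2695    -0.2695
  E           0.5293   0.004128
  solve Keq expr → x = -0.2695; check Q = 0.0078

x = -0.2695 M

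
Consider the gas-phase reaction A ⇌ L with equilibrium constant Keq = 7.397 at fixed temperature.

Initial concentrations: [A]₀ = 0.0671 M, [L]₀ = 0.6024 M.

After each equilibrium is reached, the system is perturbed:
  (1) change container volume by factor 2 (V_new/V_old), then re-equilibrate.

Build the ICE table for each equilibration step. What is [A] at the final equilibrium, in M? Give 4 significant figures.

[A]_eq = 0.03987 M

Q₀ = 8.978 vs Keq = 7.397 ⇒ Q>K, reverse
Step 1:
                  A         L
  I          0.0671    0.6024
  C         0.01263  -0.01263
  E         0.07973    0.5898
  solve Keq expr → x = -0.01263; check Q = 7.397
Then change container volume by factor 2 (V_new/V_old).
Step 2:
                  A         L
  I         0.03987    0.2949
  C               0         0
  E         0.03987    0.2949
  solve Keq expr → x = 0; check Q = 7.397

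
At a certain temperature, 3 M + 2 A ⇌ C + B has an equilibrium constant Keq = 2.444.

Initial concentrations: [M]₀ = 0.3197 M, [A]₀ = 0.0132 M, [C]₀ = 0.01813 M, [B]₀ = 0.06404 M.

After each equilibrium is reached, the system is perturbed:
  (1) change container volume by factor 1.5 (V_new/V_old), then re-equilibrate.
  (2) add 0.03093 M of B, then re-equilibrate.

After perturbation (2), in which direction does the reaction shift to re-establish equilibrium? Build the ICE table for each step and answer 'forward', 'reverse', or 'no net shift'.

Q₀ = 203.9 vs Keq = 2.444 ⇒ Q>K, reverse
Step 1:
                  M         A         C         B
  Initial    0.3197    0.0132   0.01813   0.06404
  Change     0.0424   0.02827  -0.01413  -0.01413
  Equil      0.3621   0.04147  0.003997   0.04991
  solve Keq expr → x = -0.01413; check Q = 2.444
Then change container volume by factor 1.5 (V_new/V_old).
Step 2:
                  M         A         C         B
  Initial    0.2414   0.02764  0.002665   0.03327
  Change   0.004725   0.00315 -0.001575 -0.001575
  Equil      0.2461   0.03079   0.00109    0.0317
  solve Keq expr → x = -0.001575; check Q = 2.444
Then add 0.03093 M of B.
Step 3:
                  M         A         C         B
  Initial    0.2461   0.03079   0.00109   0.06263
  Change   0.001463 9.7527e-04 -4.8764e-04 -4.8764e-04
  Equil      0.2476   0.03177 6.0243e-04   0.06214
  solve Keq expr → x = -4.8764e-04; check Q = 2.444

Direction: reverse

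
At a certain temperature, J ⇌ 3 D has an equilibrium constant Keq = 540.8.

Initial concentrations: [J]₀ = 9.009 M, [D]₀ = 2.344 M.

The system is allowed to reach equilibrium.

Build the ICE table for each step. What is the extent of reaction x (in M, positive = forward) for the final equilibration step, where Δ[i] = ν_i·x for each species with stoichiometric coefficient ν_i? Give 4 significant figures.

x = 3.897 M

Q₀ = 1.43 vs Keq = 540.8 ⇒ Q<K, forward
Step 1:
                  J         D
  I           9.009     2.344
  C          -3.897     11.69
  E           5.112     14.03
  solve Keq expr → x = 3.897; check Q = 540.8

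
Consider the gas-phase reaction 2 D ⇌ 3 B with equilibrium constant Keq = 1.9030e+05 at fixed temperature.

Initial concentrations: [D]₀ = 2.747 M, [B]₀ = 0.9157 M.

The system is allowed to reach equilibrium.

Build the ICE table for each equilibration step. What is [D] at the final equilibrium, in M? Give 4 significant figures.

Q₀ = 0.1018 vs Keq = 1.9030e+05 ⇒ Q<K, forward
Step 1:
                  D         B
  Initial     2.747    0.9157
  Change     -2.721     4.082
  Equil     0.02561     4.998
  solve Keq expr → x = 1.361; check Q = 1.9030e+05

[D]_eq = 0.02561 M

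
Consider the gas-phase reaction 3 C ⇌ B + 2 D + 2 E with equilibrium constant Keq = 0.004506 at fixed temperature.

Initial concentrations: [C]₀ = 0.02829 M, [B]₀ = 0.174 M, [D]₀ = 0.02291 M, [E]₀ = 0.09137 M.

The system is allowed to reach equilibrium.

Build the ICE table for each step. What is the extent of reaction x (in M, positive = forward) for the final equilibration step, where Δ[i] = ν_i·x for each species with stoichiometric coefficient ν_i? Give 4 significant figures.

Q₀ = 0.03368 vs Keq = 0.004506 ⇒ Q>K, reverse
Step 1:
                    C           B           D           E
  I           0.02829       0.174     0.02291     0.09137
  C           0.01136   -0.003788   -0.007577   -0.007577
  E           0.03965      0.1702     0.01533     0.08379
  solve Keq expr → x = -0.003788; check Q = 0.004506

x = -0.003788 M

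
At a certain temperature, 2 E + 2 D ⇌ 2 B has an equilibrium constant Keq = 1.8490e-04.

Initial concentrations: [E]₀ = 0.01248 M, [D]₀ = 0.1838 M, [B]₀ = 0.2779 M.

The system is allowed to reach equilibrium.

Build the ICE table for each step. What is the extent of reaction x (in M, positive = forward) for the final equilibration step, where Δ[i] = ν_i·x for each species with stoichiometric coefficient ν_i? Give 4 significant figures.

x = -0.138 M

Q₀ = 1.4678e+04 vs Keq = 1.8490e-04 ⇒ Q>K, reverse
Step 1:
                    E           D           B
  I           0.01248      0.1838      0.2779
  C            0.2761      0.2761     -0.2761
  E            0.2886      0.4599    0.001805
  solve Keq expr → x = -0.138; check Q = 1.8490e-04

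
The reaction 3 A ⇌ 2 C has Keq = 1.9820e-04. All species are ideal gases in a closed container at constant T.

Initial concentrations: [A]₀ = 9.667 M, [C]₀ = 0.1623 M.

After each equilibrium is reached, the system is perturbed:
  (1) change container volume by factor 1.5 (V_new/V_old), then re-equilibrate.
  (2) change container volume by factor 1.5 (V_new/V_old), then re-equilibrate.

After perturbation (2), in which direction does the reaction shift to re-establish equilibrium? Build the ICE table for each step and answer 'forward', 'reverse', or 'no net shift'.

Q₀ = 2.9158e-05 vs Keq = 1.9820e-04 ⇒ Q<K, forward
Step 1:
                   A          C
  I            9.667     0.1623
  C          -0.3565     0.2377
  E            9.311        0.4
  solve Keq expr → x = 0.1188; check Q = 1.9820e-04
Then change container volume by factor 1.5 (V_new/V_old).
Step 2:
                   A          C
  I            6.207     0.2666
  C          0.06801   -0.04534
  E            6.275     0.2213
  solve Keq expr → x = -0.02267; check Q = 1.9820e-04
Then change container volume by factor 1.5 (V_new/V_old).
Step 3:
                   A          C
  I            4.183     0.1475
  C          0.03813   -0.02542
  E            4.221     0.1221
  solve Keq expr → x = -0.01271; check Q = 1.9820e-04

Direction: reverse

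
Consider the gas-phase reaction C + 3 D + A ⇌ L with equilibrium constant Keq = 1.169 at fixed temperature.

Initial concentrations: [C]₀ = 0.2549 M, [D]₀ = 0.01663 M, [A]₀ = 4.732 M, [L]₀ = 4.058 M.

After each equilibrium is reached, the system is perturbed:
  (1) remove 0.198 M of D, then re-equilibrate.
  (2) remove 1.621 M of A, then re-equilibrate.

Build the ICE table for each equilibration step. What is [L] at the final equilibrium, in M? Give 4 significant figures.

[L]_eq = 3.634 M

Q₀ = 7.3151e+05 vs Keq = 1.169 ⇒ Q>K, reverse
Step 1:
                    C           D           A           L
  Initial      0.2549     0.01663       4.732       4.058
  Change       0.3349       1.005      0.3349     -0.3349
  Equil        0.5898       1.021       5.067       3.723
  solve Keq expr → x = -0.3349; check Q = 1.169
Then remove 0.198 M of D.
Step 2:
                    C           D           A           L
  Initial      0.5898      0.8234       5.067       3.723
  Change      0.05354      0.1606     0.05354    -0.05354
  Equil        0.6434       0.984        5.12        3.67
  solve Keq expr → x = -0.05354; check Q = 1.169
Then remove 1.621 M of A.
Step 3:
                    C           D           A           L
  Initial      0.6434       0.984       3.499        3.67
  Change      0.03539      0.1062     0.03539    -0.03539
  Equil        0.6788        1.09       3.535       3.634
  solve Keq expr → x = -0.03539; check Q = 1.169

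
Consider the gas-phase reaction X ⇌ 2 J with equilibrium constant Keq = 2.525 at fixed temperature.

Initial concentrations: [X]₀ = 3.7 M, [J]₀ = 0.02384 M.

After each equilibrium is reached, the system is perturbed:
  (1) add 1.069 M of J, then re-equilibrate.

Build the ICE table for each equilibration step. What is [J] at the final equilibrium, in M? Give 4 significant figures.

[J]_eq = 2.704 M

Q₀ = 1.5361e-04 vs Keq = 2.525 ⇒ Q<K, forward
Step 1:
                   X          J
  I              3.7    0.02384
  C           -1.235      2.471
  E            2.465      2.495
  solve Keq expr → x = 1.235; check Q = 2.525
Then add 1.069 M of J.
Step 2:
                   X          J
  I            2.465      3.564
  C           0.4301    -0.8601
  E            2.895      2.704
  solve Keq expr → x = -0.4301; check Q = 2.525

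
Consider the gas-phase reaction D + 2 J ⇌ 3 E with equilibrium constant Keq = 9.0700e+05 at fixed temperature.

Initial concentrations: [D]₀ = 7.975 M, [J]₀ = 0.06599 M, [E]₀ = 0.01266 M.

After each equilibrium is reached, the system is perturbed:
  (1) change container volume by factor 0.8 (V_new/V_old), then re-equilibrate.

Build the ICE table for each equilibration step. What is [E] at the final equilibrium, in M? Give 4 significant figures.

Q₀ = 5.8427e-05 vs Keq = 9.0700e+05 ⇒ Q<K, forward
Step 1:
                   D          J          E
  Initial      7.975    0.06599    0.01266
  Change    -0.03299   -0.06598    0.09896
  Equil        7.942 1.3895e-05     0.1116
  solve Keq expr → x = 0.03299; check Q = 9.0700e+05
Then change container volume by factor 0.8 (V_new/V_old).
Step 2:
                   D          J          E
  Initial      9.928 1.7369e-05     0.1395
  Change           0          0          0
  Equil        9.928 1.7369e-05     0.1395
  solve Keq expr → x = 0; check Q = 9.0700e+05

[E]_eq = 0.1395 M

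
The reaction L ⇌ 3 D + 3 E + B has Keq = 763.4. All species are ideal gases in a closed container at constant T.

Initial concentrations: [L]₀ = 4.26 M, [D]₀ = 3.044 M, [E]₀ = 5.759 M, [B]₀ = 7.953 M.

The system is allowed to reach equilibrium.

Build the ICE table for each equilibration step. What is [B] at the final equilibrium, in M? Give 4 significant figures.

Q₀ = 1.0058e+04 vs Keq = 763.4 ⇒ Q>K, reverse
Step 1:
                   L          D          E          B
  init          4.26      3.044      5.759      7.953
  Δ           0.4316     -1.295     -1.295    -0.4316
  eq           4.692      1.749      4.464      7.521
  solve Keq expr → x = -0.4316; check Q = 763.4

[B]_eq = 7.521 M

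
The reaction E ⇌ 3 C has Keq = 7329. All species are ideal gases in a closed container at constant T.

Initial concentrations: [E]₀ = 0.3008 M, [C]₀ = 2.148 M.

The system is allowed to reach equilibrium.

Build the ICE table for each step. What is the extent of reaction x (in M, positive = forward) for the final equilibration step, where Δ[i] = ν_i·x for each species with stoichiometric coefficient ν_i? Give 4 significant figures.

Q₀ = 32.95 vs Keq = 7329 ⇒ Q<K, forward
Step 1:
                  E         C
  I          0.3008     2.148
  C          -0.297    0.8909
  E        0.003829     3.039
  solve Keq expr → x = 0.297; check Q = 7329

x = 0.297 M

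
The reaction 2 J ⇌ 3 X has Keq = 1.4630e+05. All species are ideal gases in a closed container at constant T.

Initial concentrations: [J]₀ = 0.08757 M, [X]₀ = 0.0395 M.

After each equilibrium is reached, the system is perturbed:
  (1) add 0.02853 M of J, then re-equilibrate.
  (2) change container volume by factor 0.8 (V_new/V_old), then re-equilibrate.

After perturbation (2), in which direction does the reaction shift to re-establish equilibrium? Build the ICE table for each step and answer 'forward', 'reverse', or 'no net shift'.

Q₀ = 0.008037 vs Keq = 1.4630e+05 ⇒ Q<K, forward
Step 1:
                  J         X
  I         0.08757    0.0395
  C        -0.08739    0.1311
  E       1.8419e-04    0.1706
  solve Keq expr → x = 0.04369; check Q = 1.4630e+05
Then add 0.02853 M of J.
Step 2:
                  J         X
  I         0.02871    0.1706
  C        -0.02846   0.04269
  E       2.5749e-04    0.2133
  solve Keq expr → x = 0.01423; check Q = 1.4630e+05
Then change container volume by factor 0.8 (V_new/V_old).
Step 3:
                  J         X
  I       3.2186e-04    0.2666
  C       3.7875e-05 -5.6813e-05
  E       3.5973e-04    0.2665
  solve Keq expr → x = -1.8938e-05; check Q = 1.4630e+05

Direction: reverse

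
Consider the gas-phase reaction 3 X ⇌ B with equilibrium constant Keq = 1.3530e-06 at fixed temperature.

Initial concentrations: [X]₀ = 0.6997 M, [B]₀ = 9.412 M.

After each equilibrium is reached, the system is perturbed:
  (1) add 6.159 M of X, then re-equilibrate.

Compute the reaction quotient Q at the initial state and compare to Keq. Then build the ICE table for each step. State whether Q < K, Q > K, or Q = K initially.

Q₀ = 27.48 vs Keq = 1.3530e-06 ⇒ Q>K, reverse
Step 1:
                   X          B
  I           0.6997      9.412
  C            28.14      -9.38
  E            28.84    0.03245
  solve Keq expr → x = -9.38; check Q = 1.3530e-06
Then add 6.159 M of X.
Step 2:
                   X          B
  I               35    0.03245
  C         -0.07552    0.02517
  E            34.92    0.05762
  solve Keq expr → x = 0.02517; check Q = 1.3530e-06

Q₀ = 27.48; Q > K (proceeds reverse)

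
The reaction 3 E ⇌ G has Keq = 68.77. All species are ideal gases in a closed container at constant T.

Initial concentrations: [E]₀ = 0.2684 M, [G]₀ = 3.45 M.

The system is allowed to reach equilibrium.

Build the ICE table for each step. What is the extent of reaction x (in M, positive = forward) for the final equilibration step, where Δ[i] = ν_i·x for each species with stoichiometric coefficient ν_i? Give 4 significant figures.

Q₀ = 178.4 vs Keq = 68.77 ⇒ Q>K, reverse
Step 1:
                   E          G
  I           0.2684       3.45
  C          0.09923   -0.03308
  E           0.3676      3.417
  solve Keq expr → x = -0.03308; check Q = 68.77

x = -0.03308 M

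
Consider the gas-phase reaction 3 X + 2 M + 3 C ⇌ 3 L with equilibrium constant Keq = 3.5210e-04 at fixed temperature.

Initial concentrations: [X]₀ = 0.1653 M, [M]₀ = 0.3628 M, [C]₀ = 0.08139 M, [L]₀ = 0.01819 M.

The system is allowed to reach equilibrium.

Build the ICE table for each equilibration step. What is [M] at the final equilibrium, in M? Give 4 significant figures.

[M]_eq = 0.3745 M

Q₀ = 18.78 vs Keq = 3.5210e-04 ⇒ Q>K, reverse
Step 1:
                  X         M         C         L
  init       0.1653    0.3628   0.08139   0.01819
  Δ         0.01753   0.01168   0.01753  -0.01753
  eq         0.1828    0.3745   0.09892 6.6347e-04
  solve Keq expr → x = -0.005842; check Q = 3.5210e-04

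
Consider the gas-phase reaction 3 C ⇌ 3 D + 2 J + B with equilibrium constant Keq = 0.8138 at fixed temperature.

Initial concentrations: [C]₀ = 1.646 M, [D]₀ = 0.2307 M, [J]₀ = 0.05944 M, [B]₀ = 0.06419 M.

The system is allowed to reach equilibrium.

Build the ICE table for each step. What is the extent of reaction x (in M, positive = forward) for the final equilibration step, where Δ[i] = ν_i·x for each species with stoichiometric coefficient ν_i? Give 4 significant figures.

Q₀ = 6.2442e-07 vs Keq = 0.8138 ⇒ Q<K, forward
Step 1:
                  C         D         J         B
  init        1.646    0.2307   0.05944   0.06419
  Δ         -0.9404    0.9404     0.627    0.3135
  eq         0.7056     1.171    0.6864    0.3777
  solve Keq expr → x = 0.3135; check Q = 0.8138

x = 0.3135 M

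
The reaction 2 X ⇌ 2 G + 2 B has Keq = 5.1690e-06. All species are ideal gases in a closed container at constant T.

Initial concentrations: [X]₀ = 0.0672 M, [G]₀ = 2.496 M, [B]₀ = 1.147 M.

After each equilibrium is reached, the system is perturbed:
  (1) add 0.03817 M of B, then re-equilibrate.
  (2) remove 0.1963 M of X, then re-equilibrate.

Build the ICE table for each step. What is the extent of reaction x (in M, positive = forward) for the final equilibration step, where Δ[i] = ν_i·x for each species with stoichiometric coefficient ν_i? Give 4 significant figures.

Q₀ = 1815 vs Keq = 5.1690e-06 ⇒ Q>K, reverse
Step 1:
                   X          G          B
  I           0.0672      2.496      1.147
  C            1.145     -1.145     -1.145
  E            1.212      1.351    0.00204
  solve Keq expr → x = -0.5725; check Q = 5.1690e-06
Then add 0.03817 M of B.
Step 2:
                   X          G          B
  I            1.212      1.351    0.04021
  C          0.03805   -0.03805   -0.03805
  E             1.25      1.313   0.002165
  solve Keq expr → x = -0.01902; check Q = 5.1690e-06
Then remove 0.1963 M of X.
Step 3:
                   X          G          B
  I            1.054      1.313   0.002165
  C       3.3885e-04 -3.3885e-04 -3.3885e-04
  E            1.054      1.313   0.001826
  solve Keq expr → x = -1.6942e-04; check Q = 5.1690e-06

x = -1.6942e-04 M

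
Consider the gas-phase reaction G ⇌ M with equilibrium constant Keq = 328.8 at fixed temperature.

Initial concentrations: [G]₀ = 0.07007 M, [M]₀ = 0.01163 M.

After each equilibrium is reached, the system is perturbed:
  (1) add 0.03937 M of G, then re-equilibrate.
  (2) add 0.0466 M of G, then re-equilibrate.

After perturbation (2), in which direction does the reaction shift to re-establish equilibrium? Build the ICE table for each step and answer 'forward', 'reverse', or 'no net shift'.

Q₀ = 0.166 vs Keq = 328.8 ⇒ Q<K, forward
Step 1:
                   G          M
  I          0.07007    0.01163
  C         -0.06982    0.06982
  E       2.4773e-04    0.08145
  solve Keq expr → x = 0.06982; check Q = 328.8
Then add 0.03937 M of G.
Step 2:
                   G          M
  I          0.03962    0.08145
  C         -0.03925    0.03925
  E       3.6710e-04     0.1207
  solve Keq expr → x = 0.03925; check Q = 328.8
Then add 0.0466 M of G.
Step 3:
                   G          M
  I          0.04697     0.1207
  C         -0.04646    0.04646
  E       5.0840e-04     0.1672
  solve Keq expr → x = 0.04646; check Q = 328.8

Direction: forward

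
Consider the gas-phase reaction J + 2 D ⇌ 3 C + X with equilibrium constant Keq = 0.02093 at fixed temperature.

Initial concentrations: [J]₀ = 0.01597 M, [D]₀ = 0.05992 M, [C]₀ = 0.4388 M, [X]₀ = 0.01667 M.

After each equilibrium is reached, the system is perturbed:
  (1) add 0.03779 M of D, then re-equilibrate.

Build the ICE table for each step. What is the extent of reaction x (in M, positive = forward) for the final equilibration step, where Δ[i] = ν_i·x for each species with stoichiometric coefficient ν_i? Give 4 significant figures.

Q₀ = 24.56 vs Keq = 0.02093 ⇒ Q>K, reverse
Step 1:
                    J           D           C           X
  Initial     0.01597     0.05992      0.4388     0.01667
  Change      0.01657     0.03314    -0.04971    -0.01657
  Equil       0.03254     0.09306      0.3891  1.0013e-04
  solve Keq expr → x = -0.01657; check Q = 0.02093
Then add 0.03779 M of D.
Step 2:
                    J           D           C           X
  Initial     0.03254      0.1308      0.3891  1.0013e-04
  Change  -9.6229e-05 -1.9246e-04  2.8869e-04  9.6229e-05
  Equil       0.03244      0.1307      0.3894  1.9636e-04
  solve Keq expr → x = 9.6229e-05; check Q = 0.02093

x = 9.6229e-05 M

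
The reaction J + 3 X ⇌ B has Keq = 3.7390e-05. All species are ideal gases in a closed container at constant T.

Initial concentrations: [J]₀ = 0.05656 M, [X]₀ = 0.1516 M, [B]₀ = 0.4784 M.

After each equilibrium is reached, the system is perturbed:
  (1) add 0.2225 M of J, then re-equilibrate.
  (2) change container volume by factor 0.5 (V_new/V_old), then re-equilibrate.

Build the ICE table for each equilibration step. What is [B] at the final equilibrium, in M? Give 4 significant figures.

Q₀ = 2428 vs Keq = 3.7390e-05 ⇒ Q>K, reverse
Step 1:
                  J         X         B
  I         0.05656    0.1516    0.4784
  C          0.4783     1.435   -0.4783
  E          0.5349     1.587 7.9870e-05
  solve Keq expr → x = -0.4783; check Q = 3.7390e-05
Then add 0.2225 M of J.
Step 2:
                  J         X         B
  I          0.7574     1.587 7.9870e-05
  C       -3.3198e-05 -9.9594e-05 3.3198e-05
  E          0.7573     1.586 1.1307e-04
  solve Keq expr → x = 3.3198e-05; check Q = 3.7390e-05
Then change container volume by factor 0.5 (V_new/V_old).
Step 3:
                  J         X         B
  I           1.515     3.173 2.2614e-04
  C       -0.001573 -0.004719  0.001573
  E           1.513     3.168  0.001799
  solve Keq expr → x = 0.001573; check Q = 3.7390e-05

[B]_eq = 0.001799 M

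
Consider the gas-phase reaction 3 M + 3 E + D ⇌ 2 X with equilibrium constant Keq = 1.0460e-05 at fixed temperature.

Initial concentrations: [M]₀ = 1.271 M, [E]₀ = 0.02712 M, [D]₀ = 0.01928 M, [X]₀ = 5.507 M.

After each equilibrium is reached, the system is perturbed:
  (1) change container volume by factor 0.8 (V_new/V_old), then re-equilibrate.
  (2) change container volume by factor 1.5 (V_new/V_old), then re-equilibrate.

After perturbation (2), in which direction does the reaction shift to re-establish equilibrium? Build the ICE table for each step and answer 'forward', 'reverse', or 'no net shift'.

Q₀ = 3.8408e+07 vs Keq = 1.0460e-05 ⇒ Q>K, reverse
Step 1:
                   M          E          D          X
  I            1.271    0.02712    0.01928      5.507
  C            6.124      6.124      2.041     -4.083
  E            7.395      6.151      2.061      1.424
  solve Keq expr → x = -2.041; check Q = 1.0460e-05
Then change container volume by factor 0.8 (V_new/V_old).
Step 2:
                   M          E          D          X
  I            9.244      7.689      2.576       1.78
  C          -0.7215    -0.7215    -0.2405      0.481
  E            8.522      6.967      2.335      2.261
  solve Keq expr → x = 0.2405; check Q = 1.0460e-05
Then change container volume by factor 1.5 (V_new/V_old).
Step 3:
                   M          E          D          X
  I            5.682      4.645      1.557      1.508
  C            0.848      0.848     0.2827    -0.5654
  E             6.53      5.493       1.84     0.9422
  solve Keq expr → x = -0.2827; check Q = 1.0460e-05

Direction: reverse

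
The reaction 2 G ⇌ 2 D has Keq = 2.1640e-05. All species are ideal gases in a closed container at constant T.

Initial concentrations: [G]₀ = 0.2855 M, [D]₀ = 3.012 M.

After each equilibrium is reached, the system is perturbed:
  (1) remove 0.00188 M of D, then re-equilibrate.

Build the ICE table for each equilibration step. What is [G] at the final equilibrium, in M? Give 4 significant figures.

Q₀ = 111.3 vs Keq = 2.1640e-05 ⇒ Q>K, reverse
Step 1:
                   G          D
  I           0.2855      3.012
  C            2.997     -2.997
  E            3.282    0.01527
  solve Keq expr → x = -1.498; check Q = 2.1640e-05
Then remove 0.00188 M of D.
Step 2:
                   G          D
  I            3.282    0.01339
  C        -0.001871   0.001871
  E             3.28    0.01526
  solve Keq expr → x = 9.3565e-04; check Q = 2.1640e-05

[G]_eq = 3.28 M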